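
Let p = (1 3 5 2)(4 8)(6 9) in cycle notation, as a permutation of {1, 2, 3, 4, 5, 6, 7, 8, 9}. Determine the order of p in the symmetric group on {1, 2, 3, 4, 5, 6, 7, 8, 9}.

4

The cycle type of p is (4, 2, 2, 1).
The order is lcm(4, 2, 2) = 4.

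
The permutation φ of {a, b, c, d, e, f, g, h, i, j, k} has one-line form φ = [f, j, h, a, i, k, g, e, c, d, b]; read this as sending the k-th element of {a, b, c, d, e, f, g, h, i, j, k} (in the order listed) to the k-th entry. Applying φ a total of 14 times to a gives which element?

Tracing a → f → … returns to a after 6 steps, so a lies in a 6-cycle (a, f, k, b, j, d).
On a 6-cycle, φ^6 is the identity, so φ^14 = φ^2 there (14 ≡ 2 mod 6).
Advancing 2 steps from a: a → f → k.

k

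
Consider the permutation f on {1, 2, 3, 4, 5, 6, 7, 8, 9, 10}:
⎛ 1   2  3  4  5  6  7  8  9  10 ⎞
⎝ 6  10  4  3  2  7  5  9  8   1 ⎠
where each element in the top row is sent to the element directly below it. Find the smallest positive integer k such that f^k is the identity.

6

The disjoint-cycle form of f has cycle lengths 6, 2, 2.
The order of f is the least common multiple of its cycle lengths: lcm(6, 2, 2) = 6.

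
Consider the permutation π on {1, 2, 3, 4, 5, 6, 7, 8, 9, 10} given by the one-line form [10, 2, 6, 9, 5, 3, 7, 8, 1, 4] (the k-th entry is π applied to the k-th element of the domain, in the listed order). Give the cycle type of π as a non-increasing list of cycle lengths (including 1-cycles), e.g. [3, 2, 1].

The disjoint cycles are (1, 10, 4, 9)(2)(3, 6)(5)(7)(8), with lengths 4, 2, 1, 1, 1, 1 in non-increasing order.

[4, 2, 1, 1, 1, 1]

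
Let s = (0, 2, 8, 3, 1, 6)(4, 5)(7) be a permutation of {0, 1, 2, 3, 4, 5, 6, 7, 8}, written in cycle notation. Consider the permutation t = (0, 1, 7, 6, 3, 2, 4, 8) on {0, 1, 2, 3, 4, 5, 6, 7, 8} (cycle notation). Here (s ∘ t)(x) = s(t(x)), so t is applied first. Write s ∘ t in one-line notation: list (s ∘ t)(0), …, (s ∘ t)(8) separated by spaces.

6 7 5 8 3 4 1 0 2

Chase each element through t then s: 0 → 1 → 6; 1 → 7 → 7; 2 → 4 → 5; 3 → 2 → 8; 4 → 8 → 3; 5 → 5 → 4; 6 → 3 → 1; 7 → 6 → 0; 8 → 0 → 2.
Collecting the images, s ∘ t = [6 7 5 8 3 4 1 0 2].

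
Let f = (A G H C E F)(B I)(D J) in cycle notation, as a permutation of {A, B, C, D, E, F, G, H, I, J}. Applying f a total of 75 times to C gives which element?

A

C lies in the 6-cycle (A G H C E F).
Powers repeat with period 6 on this cycle, and 75 mod 6 = 3, so f^75(C) = f^3(C).
Stepping 3 places around the cycle: C → E → F → A.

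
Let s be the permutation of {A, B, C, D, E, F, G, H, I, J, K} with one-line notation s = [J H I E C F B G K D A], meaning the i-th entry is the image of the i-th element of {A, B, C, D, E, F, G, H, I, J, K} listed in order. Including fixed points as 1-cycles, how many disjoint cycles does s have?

The cycle decomposition is (A J D E C I K)(B H G)(F), which has 3 cycles (counting 1-cycles).

3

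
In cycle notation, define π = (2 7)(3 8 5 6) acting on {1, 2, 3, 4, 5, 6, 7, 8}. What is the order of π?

4

The cycle type of π is (4, 2, 1, 1).
Since disjoint cycles commute, ord(π) = lcm(4, 2) = 4.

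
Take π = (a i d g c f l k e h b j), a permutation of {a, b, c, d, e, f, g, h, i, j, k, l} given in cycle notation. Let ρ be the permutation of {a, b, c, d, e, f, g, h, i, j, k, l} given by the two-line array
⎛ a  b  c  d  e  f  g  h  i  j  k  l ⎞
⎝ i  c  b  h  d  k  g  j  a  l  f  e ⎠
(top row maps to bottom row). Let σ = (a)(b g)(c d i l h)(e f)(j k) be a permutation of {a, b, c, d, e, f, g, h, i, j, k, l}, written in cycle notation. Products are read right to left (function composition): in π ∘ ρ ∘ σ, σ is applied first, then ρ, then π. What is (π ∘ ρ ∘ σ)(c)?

b

Apply the permutations in order: σ(c) = d, then ρ(d) = h, then π(h) = b. So (π ∘ ρ ∘ σ)(c) = b.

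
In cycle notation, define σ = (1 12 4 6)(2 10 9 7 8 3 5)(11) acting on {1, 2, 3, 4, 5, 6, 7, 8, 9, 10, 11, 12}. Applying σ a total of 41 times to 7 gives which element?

9

7 lies in the 7-cycle (2 10 9 7 8 3 5).
On a 7-cycle, σ^7 is the identity, so σ^41 = σ^6 there (41 ≡ 6 mod 7).
Advancing 6 steps from 7: 7 → 8 → 3 → 5 → 2 → 10 → 9.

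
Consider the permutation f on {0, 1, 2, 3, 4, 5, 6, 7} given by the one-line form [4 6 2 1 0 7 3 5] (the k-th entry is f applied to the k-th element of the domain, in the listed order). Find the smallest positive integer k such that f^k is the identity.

The disjoint-cycle form of f has cycle lengths 3, 2, 2, 1.
The order is lcm(3, 2, 2) = 6.

6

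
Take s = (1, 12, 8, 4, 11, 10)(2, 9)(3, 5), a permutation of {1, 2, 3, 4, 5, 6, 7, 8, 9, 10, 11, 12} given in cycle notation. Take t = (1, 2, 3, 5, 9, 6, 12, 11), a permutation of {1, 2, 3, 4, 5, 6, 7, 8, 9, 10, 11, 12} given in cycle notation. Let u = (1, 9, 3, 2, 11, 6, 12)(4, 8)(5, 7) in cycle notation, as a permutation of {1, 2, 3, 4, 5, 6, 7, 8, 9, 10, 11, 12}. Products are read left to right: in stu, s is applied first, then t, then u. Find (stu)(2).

Apply the permutations in order: s(2) = 9, then t(9) = 6, then u(6) = 12. So (stu)(2) = 12.

12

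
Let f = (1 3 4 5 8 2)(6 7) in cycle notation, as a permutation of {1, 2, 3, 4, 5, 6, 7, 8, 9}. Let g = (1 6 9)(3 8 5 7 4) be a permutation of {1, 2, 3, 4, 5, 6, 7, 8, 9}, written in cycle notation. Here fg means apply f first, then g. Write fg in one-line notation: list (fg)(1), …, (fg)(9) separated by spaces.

(fg)(x) = g(f(x)). Computing each image: g(f(1)) = g(3) = 8, g(f(2)) = g(1) = 6, g(f(3)) = g(4) = 3, g(f(4)) = g(5) = 7, g(f(5)) = g(8) = 5, g(f(6)) = g(7) = 4, g(f(7)) = g(6) = 9, g(f(8)) = g(2) = 2, g(f(9)) = g(9) = 1.
Hence fg = [8 6 3 7 5 4 9 2 1].

8 6 3 7 5 4 9 2 1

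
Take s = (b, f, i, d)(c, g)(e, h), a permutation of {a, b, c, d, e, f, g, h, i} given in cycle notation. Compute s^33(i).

d

i lies in the 4-cycle (b, f, i, d).
Since the cycle has length 4, s^33 acts on it the same as s^1 (33 mod 4 = 1).
Advancing 1 step from i: i → d.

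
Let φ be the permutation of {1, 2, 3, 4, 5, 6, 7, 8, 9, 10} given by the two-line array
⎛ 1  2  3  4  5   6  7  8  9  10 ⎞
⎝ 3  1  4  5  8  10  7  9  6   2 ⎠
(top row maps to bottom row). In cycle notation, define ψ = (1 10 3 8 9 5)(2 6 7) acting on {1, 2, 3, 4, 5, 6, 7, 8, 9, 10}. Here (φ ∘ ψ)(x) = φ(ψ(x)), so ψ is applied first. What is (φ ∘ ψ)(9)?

First apply ψ: ψ(9) = 5, then φ(5) = 8. Thus (φ ∘ ψ)(9) = 8.

8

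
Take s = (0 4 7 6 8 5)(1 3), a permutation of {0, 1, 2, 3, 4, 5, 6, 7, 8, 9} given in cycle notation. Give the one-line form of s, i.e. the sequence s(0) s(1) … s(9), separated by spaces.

4 3 2 1 7 0 8 6 5 9

Image by image: 0↦4, 1↦3, 2↦2, 3↦1, 4↦7, 5↦0, 6↦8, 7↦6, 8↦5, 9↦9.
So the one-line form is 4 3 2 1 7 0 8 6 5 9.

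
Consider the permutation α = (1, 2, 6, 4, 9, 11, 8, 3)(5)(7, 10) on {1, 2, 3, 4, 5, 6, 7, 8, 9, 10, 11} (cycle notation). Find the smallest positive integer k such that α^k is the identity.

8

The disjoint cycles have lengths 8, 2, 1.
The order is lcm(8, 2) = 8.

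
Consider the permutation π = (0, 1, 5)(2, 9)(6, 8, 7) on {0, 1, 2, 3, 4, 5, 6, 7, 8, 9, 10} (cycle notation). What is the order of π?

The cycle type of π is (3, 3, 2, 1, 1, 1).
Since disjoint cycles commute, ord(π) = lcm(3, 3, 2) = 6.

6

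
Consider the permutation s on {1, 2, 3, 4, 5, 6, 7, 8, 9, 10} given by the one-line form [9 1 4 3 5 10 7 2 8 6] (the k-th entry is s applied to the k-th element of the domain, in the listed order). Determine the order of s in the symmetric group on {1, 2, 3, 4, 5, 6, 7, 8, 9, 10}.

The disjoint-cycle form of s has cycle lengths 4, 2, 2, 1, 1.
Since disjoint cycles commute, ord(s) = lcm(4, 2, 2) = 4.

4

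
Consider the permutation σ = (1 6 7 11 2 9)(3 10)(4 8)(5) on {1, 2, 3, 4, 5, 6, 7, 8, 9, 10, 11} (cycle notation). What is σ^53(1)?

9

1 lies in the 6-cycle (1 6 7 11 2 9).
On a 6-cycle, σ^6 is the identity, so σ^53 = σ^5 there (53 ≡ 5 mod 6).
Stepping 5 places around the cycle: 1 → 6 → 7 → 11 → 2 → 9.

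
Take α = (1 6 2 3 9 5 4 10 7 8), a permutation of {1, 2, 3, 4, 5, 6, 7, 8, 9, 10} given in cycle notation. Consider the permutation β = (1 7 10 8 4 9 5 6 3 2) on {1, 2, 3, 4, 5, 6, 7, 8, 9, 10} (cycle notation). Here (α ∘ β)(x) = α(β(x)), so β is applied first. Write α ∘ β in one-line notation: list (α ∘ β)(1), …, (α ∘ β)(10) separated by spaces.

For each element, apply β then α: 1 → 7 → 8; 2 → 1 → 6; 3 → 2 → 3; 4 → 9 → 5; 5 → 6 → 2; 6 → 3 → 9; 7 → 10 → 7; 8 → 4 → 10; 9 → 5 → 4; 10 → 8 → 1.
So α ∘ β in one-line form is 8 6 3 5 2 9 7 10 4 1.

8 6 3 5 2 9 7 10 4 1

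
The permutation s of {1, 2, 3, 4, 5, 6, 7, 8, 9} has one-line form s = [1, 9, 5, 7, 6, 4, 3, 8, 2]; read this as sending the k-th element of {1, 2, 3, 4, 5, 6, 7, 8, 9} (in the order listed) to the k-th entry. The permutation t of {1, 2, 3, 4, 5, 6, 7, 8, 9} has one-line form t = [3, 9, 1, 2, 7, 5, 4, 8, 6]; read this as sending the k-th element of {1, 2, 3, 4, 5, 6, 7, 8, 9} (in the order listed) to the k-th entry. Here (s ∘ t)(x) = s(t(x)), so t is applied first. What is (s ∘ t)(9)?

4

t(9) = 6, then s(6) = 4; composing gives (s ∘ t)(9) = 4.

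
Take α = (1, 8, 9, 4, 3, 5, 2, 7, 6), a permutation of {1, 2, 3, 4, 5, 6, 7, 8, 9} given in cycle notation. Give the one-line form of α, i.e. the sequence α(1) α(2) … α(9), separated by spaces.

Image by image: 1→8, 2→7, 3→5, 4→3, 5→2, 6→1, 7→6, 8→9, 9→4.
So the one-line form is 8 7 5 3 2 1 6 9 4.

8 7 5 3 2 1 6 9 4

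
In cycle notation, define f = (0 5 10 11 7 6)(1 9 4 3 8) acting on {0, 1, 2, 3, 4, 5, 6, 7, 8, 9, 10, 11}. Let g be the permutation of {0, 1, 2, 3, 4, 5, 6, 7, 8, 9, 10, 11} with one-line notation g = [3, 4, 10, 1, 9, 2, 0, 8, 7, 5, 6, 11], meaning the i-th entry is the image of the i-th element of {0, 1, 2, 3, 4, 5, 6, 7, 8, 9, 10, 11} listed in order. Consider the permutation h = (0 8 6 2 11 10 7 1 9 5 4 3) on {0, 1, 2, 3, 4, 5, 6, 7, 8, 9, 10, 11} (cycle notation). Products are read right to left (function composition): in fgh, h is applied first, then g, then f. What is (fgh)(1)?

10

Apply the permutations in order: h(1) = 9, then g(9) = 5, then f(5) = 10. So (fgh)(1) = 10.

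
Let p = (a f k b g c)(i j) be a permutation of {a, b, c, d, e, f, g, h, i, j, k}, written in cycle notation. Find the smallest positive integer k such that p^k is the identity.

6

The cycle type of p is (6, 2, 1, 1, 1).
The order of p is the least common multiple of its cycle lengths: lcm(6, 2) = 6.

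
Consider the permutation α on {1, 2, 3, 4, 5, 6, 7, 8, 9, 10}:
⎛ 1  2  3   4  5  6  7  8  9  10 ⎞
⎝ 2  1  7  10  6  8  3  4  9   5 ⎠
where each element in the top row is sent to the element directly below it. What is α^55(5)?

5

Tracing 5 → 6 → … returns to 5 after 5 steps, so 5 lies in a 5-cycle (4, 10, 5, 6, 8).
Since the cycle has length 5, α^55 acts on it the same as α^0 (55 mod 5 = 0).
So α^55(5) = 5.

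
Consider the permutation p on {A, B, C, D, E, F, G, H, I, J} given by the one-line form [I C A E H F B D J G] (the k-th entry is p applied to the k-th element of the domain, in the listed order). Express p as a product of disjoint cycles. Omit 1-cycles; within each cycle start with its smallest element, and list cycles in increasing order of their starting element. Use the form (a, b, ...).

Start at A and follow images: A → I → J → G → B → C → A, giving the cycle (A, I, J, G, B, C).
Repeating from the next unused element and collecting all non-trivial cycles gives (A, I, J, G, B, C)(D, E, H).

(A, I, J, G, B, C)(D, E, H)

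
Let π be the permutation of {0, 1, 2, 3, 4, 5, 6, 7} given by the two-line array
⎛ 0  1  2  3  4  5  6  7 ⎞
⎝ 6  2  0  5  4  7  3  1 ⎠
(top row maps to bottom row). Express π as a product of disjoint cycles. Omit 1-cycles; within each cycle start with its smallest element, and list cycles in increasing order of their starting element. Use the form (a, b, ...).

From 0: 0 → 6 → 3 → 5 → 7 → 1 → 2 → 0, closing the cycle (0, 6, 3, 5, 7, 1, 2).
Continuing from each remaining unvisited element yields (0, 6, 3, 5, 7, 1, 2).

(0, 6, 3, 5, 7, 1, 2)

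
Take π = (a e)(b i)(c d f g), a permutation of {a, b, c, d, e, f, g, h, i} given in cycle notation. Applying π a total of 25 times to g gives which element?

c

g lies in the 4-cycle (c d f g).
On a 4-cycle, π^4 is the identity, so π^25 = π^1 there (25 ≡ 1 mod 4).
Stepping 1 place around the cycle: g → c.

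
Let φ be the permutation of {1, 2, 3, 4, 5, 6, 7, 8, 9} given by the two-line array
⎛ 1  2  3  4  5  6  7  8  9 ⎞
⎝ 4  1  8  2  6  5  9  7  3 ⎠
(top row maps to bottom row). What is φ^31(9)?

7

Tracing 9 → 3 → … returns to 9 after 4 steps, so 9 lies in a 4-cycle (3 8 7 9).
Since the cycle has length 4, φ^31 acts on it the same as φ^3 (31 mod 4 = 3).
Advancing 3 steps from 9: 9 → 3 → 8 → 7.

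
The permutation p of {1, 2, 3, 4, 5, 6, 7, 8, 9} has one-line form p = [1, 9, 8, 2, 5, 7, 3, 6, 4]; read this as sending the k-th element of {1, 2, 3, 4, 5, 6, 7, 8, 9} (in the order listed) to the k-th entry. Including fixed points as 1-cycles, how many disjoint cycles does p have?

4

The cycle decomposition is (1)(2, 9, 4)(3, 8, 6, 7)(5), which has 4 cycles (counting 1-cycles).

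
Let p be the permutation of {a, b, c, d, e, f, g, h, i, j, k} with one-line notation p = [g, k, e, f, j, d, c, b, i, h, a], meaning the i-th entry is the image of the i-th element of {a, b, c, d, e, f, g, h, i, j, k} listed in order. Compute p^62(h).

Tracing h → b → … returns to h after 8 steps, so h lies in an 8-cycle (a g c e j h b k).
On an 8-cycle, p^8 is the identity, so p^62 = p^6 there (62 ≡ 6 mod 8).
Advancing 6 steps from h: h → b → k → a → g → c → e.

e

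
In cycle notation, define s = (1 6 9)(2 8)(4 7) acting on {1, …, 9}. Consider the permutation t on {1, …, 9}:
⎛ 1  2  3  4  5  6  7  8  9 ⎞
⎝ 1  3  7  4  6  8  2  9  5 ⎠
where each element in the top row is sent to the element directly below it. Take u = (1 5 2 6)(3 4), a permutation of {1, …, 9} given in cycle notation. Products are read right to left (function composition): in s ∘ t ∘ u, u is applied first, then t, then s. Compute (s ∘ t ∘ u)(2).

2

Chase 2: u(2) = 6; t(6) = 8; s(8) = 2. Hence (s ∘ t ∘ u)(2) = 2.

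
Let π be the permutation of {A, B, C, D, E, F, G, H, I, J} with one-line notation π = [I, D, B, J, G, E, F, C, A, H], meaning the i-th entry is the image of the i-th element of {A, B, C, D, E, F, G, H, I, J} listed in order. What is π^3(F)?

F

Tracing F → E → … returns to F after 3 steps, so F lies in a 3-cycle (E, G, F).
Since the cycle has length 3, π^3 acts on it the same as π^0 (3 mod 3 = 0).
So π^3(F) = F.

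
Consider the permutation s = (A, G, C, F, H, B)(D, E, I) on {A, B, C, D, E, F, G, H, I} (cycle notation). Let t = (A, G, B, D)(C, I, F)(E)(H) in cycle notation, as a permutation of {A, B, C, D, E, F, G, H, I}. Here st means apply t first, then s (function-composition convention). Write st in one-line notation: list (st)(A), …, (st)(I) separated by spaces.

C E D G I F A B H

Chase each element through t then s: A → G → C; B → D → E; C → I → D; D → A → G; E → E → I; F → C → F; G → B → A; H → H → B; I → F → H.
Collecting the images, st = [C E D G I F A B H].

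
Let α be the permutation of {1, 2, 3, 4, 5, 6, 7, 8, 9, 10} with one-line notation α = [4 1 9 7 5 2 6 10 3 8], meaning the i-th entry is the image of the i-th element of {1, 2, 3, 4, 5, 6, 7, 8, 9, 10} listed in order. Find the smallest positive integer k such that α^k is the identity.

Decomposing into disjoint cycles gives cycle lengths 5, 2, 2, 1.
The order of α is the least common multiple of its cycle lengths: lcm(5, 2, 2) = 10.

10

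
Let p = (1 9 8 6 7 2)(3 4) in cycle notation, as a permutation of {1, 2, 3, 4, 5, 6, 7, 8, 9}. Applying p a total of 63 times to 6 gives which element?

1

6 lies in the 6-cycle (1 9 8 6 7 2).
On a 6-cycle, p^6 is the identity, so p^63 = p^3 there (63 ≡ 3 mod 6).
Stepping 3 places around the cycle: 6 → 7 → 2 → 1.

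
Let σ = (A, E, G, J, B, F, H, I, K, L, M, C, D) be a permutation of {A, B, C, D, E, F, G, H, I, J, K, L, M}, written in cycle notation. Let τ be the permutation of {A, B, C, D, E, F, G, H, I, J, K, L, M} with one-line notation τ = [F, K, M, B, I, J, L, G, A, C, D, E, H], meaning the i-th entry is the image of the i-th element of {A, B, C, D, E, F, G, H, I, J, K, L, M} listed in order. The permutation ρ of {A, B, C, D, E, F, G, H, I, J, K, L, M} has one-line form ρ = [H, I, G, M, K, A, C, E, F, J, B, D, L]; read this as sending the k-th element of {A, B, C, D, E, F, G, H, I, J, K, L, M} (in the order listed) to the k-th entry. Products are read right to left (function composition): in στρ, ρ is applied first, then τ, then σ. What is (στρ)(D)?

(στρ)(D) = σ(τ(ρ(D))). ρ(D) = M, then τ(M) = H, then σ(H) = I, so the result is I.

I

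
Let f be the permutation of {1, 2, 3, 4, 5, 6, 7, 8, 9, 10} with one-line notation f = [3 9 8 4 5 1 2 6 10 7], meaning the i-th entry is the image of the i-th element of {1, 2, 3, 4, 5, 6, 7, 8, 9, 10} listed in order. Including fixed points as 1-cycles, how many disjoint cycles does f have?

4

The cycle decomposition is (1 3 8 6)(2 9 10 7)(4)(5), which has 4 cycles (counting 1-cycles).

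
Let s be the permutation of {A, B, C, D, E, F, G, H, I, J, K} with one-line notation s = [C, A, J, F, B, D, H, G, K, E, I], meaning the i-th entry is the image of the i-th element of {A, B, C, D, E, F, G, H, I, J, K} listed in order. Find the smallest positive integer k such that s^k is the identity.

Decomposing into disjoint cycles gives cycle lengths 5, 2, 2, 2.
The order is lcm(5, 2, 2, 2) = 10.

10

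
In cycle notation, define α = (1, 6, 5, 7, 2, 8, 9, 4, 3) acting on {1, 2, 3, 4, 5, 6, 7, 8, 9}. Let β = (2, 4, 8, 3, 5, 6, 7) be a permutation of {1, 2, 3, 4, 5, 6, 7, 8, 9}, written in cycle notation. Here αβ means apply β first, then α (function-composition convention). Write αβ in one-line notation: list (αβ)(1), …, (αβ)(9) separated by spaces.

6 3 7 9 5 2 8 1 4

Chase each element through β then α: 1 → 1 → 6; 2 → 4 → 3; 3 → 5 → 7; 4 → 8 → 9; 5 → 6 → 5; 6 → 7 → 2; 7 → 2 → 8; 8 → 3 → 1; 9 → 9 → 4.
Collecting the images, αβ = [6 3 7 9 5 2 8 1 4].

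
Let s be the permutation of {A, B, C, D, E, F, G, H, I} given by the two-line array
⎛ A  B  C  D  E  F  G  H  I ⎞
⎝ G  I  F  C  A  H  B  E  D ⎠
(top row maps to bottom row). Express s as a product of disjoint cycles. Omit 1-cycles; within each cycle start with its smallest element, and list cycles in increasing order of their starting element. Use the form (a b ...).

From A: A → G → B → I → D → C → F → H → E → A, closing the cycle (A G B I D C F H E).
Continuing from each remaining unvisited element yields (A G B I D C F H E).

(A G B I D C F H E)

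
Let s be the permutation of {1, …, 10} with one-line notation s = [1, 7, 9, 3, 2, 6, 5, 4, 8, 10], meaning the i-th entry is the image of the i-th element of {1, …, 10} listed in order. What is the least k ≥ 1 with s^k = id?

12

The disjoint-cycle form of s has cycle lengths 4, 3, 1, 1, 1.
The order is lcm(4, 3) = 12.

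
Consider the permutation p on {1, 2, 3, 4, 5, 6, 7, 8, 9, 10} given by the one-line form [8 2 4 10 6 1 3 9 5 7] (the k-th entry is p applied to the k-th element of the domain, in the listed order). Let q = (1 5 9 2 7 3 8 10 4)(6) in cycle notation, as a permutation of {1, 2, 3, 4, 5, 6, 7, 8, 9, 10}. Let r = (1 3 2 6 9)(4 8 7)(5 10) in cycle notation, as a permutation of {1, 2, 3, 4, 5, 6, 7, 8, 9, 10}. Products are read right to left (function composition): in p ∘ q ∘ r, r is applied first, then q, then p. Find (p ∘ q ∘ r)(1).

9

(p ∘ q ∘ r)(1) = p(q(r(1))). r(1) = 3, then q(3) = 8, then p(8) = 9, so the result is 9.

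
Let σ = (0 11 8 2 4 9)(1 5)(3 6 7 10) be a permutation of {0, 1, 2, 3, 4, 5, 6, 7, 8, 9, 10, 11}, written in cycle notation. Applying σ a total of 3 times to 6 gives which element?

6 lies in the 4-cycle (3 6 7 10).
Advancing 3 steps from 6: 6 → 7 → 10 → 3.

3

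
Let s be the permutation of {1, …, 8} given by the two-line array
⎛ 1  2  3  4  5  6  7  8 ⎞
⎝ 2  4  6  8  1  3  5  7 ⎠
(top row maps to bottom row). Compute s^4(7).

4

Tracing 7 → 5 → … returns to 7 after 6 steps, so 7 lies in a 6-cycle (1 2 4 8 7 5).
Advancing 4 steps from 7: 7 → 5 → 1 → 2 → 4.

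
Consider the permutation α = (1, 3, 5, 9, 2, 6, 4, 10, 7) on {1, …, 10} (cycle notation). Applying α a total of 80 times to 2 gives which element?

9

2 lies in the 9-cycle (1, 3, 5, 9, 2, 6, 4, 10, 7).
Since the cycle has length 9, α^80 acts on it the same as α^8 (80 mod 9 = 8).
Stepping 8 places around the cycle: 2 → 6 → 4 → 10 → 7 → 1 → 3 → 5 → 9.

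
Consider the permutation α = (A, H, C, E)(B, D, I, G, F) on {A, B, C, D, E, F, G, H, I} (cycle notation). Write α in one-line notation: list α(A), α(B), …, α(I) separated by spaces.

H D E I A B F C G

Reading each image from the cycles: A→H, B→D, C→E, D→I, E→A, F→B, G→F, H→C, I→G.
So the one-line form is H D E I A B F C G.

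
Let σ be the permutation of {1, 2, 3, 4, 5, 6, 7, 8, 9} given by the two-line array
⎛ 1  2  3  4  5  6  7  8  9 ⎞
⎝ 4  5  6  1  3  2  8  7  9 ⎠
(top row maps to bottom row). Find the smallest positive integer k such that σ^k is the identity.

4

Writing σ as disjoint cycles, the cycle lengths are 4, 2, 2, 1.
The order of σ is the least common multiple of its cycle lengths: lcm(4, 2, 2) = 4.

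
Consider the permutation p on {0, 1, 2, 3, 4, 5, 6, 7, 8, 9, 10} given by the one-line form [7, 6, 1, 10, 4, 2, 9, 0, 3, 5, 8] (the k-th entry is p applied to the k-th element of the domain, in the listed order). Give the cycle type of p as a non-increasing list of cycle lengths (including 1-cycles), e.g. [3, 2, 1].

The disjoint cycles are (0 7)(1 6 9 5 2)(3 10 8)(4), with lengths 5, 3, 2, 1 in non-increasing order.

[5, 3, 2, 1]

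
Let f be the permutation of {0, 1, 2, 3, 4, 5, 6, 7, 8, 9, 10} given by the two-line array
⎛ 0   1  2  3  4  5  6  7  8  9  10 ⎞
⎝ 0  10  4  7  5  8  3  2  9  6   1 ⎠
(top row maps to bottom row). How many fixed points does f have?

1

The fixed points (elements with f(x) = x) are {0}, so there is 1.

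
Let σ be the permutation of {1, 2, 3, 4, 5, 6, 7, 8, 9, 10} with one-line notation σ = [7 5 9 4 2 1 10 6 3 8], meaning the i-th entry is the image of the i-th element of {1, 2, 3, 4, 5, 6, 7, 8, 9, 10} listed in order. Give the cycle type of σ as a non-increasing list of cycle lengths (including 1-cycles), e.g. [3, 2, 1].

[5, 2, 2, 1]

The disjoint cycles are (1, 7, 10, 8, 6)(2, 5)(3, 9)(4), with lengths 5, 2, 2, 1 in non-increasing order.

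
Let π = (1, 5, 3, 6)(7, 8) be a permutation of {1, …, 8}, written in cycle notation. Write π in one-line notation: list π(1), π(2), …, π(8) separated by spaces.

Image by image: 1↦5, 2↦2, 3↦6, 4↦4, 5↦3, 6↦1, 7↦8, 8↦7.
So the one-line form is 5 2 6 4 3 1 8 7.

5 2 6 4 3 1 8 7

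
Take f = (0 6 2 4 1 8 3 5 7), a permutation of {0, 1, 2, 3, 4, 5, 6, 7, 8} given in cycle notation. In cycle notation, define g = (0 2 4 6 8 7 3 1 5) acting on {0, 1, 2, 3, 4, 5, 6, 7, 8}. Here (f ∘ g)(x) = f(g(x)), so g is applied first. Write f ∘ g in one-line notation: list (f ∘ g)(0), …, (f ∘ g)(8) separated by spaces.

4 7 1 8 2 6 3 5 0

For each element, apply g then f: 0 → 2 → 4; 1 → 5 → 7; 2 → 4 → 1; 3 → 1 → 8; 4 → 6 → 2; 5 → 0 → 6; 6 → 8 → 3; 7 → 3 → 5; 8 → 7 → 0.
Collecting the images, f ∘ g = [4 7 1 8 2 6 3 5 0].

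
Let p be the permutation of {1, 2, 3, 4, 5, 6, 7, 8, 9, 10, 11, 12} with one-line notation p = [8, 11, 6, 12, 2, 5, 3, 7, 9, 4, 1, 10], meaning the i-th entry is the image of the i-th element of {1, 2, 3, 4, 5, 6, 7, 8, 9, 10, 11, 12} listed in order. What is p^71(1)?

11

Tracing 1 → 8 → … returns to 1 after 8 steps, so 1 lies in an 8-cycle (1, 8, 7, 3, 6, 5, 2, 11).
Since the cycle has length 8, p^71 acts on it the same as p^7 (71 mod 8 = 7).
Stepping 7 places around the cycle: 1 → 8 → 7 → 3 → 6 → 5 → 2 → 11.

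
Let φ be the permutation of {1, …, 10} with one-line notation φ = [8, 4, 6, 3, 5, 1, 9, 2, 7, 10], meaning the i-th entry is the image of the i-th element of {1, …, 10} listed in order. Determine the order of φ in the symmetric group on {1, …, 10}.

6

Writing φ as disjoint cycles, the cycle lengths are 6, 2, 1, 1.
Since disjoint cycles commute, ord(φ) = lcm(6, 2) = 6.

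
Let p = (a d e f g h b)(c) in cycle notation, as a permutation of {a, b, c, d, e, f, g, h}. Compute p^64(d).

d lies in the 7-cycle (a d e f g h b).
Since the cycle has length 7, p^64 acts on it the same as p^1 (64 mod 7 = 1).
Advancing 1 step from d: d → e.

e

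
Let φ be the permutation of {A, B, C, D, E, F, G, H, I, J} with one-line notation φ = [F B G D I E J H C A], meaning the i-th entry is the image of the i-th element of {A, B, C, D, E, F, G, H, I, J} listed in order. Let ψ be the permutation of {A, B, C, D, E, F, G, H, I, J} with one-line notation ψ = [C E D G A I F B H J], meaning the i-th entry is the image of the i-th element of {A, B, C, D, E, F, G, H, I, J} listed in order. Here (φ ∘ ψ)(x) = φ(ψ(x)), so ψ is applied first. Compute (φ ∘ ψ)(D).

First apply ψ: ψ(D) = G, then φ(G) = J. Thus (φ ∘ ψ)(D) = J.

J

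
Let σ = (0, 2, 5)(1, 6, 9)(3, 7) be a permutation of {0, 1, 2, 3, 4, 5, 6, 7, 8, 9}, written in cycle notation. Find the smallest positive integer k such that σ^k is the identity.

The disjoint cycles have lengths 3, 3, 2, 1, 1.
The order of σ is the least common multiple of its cycle lengths: lcm(3, 3, 2) = 6.

6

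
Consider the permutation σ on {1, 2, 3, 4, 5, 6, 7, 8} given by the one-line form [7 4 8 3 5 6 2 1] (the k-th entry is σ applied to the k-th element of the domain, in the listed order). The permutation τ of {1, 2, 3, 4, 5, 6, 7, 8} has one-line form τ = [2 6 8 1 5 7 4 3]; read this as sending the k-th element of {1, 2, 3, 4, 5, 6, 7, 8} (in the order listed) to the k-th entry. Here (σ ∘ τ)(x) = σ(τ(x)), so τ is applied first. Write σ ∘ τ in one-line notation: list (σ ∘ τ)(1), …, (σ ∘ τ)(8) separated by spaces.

For each element, apply τ then σ: 1 → 2 → 4; 2 → 6 → 6; 3 → 8 → 1; 4 → 1 → 7; 5 → 5 → 5; 6 → 7 → 2; 7 → 4 → 3; 8 → 3 → 8.
Collecting the images, σ ∘ τ = [4 6 1 7 5 2 3 8].

4 6 1 7 5 2 3 8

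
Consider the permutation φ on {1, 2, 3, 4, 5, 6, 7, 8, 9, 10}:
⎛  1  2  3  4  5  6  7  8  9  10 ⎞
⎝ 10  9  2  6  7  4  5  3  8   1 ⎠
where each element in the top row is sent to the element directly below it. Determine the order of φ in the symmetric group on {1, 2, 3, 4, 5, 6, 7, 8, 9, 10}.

The disjoint-cycle form of φ has cycle lengths 4, 2, 2, 2.
The order is lcm(4, 2, 2, 2) = 4.

4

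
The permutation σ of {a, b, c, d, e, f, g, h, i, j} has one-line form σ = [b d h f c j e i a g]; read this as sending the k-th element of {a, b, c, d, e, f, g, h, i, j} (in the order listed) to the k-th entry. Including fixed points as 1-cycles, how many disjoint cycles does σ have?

1

The cycle decomposition is (a b d f j g e c h i), which has 1 cycle (counting 1-cycles).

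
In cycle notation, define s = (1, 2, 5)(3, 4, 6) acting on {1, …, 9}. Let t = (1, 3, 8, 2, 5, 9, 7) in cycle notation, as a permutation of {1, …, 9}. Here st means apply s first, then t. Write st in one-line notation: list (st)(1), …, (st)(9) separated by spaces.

5 9 4 6 3 8 1 2 7

Chase each element through s then t: 1 → 2 → 5; 2 → 5 → 9; 3 → 4 → 4; 4 → 6 → 6; 5 → 1 → 3; 6 → 3 → 8; 7 → 7 → 1; 8 → 8 → 2; 9 → 9 → 7.
So st in one-line form is 5 9 4 6 3 8 1 2 7.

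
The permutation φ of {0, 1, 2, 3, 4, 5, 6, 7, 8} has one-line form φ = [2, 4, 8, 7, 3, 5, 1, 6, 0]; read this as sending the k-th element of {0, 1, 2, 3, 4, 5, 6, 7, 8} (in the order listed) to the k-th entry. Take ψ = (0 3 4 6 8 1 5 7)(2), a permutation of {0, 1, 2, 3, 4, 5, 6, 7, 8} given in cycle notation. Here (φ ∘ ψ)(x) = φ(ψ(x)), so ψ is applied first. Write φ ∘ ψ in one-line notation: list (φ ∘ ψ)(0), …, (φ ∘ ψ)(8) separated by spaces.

7 5 8 3 1 6 0 2 4

For each element, apply ψ then φ: 0 → 3 → 7; 1 → 5 → 5; 2 → 2 → 8; 3 → 4 → 3; 4 → 6 → 1; 5 → 7 → 6; 6 → 8 → 0; 7 → 0 → 2; 8 → 1 → 4.
So φ ∘ ψ in one-line form is 7 5 8 3 1 6 0 2 4.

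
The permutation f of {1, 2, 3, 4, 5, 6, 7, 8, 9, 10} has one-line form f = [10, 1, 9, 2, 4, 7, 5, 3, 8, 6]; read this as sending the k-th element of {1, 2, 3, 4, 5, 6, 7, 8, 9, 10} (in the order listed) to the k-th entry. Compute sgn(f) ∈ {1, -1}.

In disjoint-cycle form the cycle lengths are 7, 3.
A cycle is odd iff its length is even; f has 0 even-length cycles, so sgn(f) = (−1)^0 and f is even.

1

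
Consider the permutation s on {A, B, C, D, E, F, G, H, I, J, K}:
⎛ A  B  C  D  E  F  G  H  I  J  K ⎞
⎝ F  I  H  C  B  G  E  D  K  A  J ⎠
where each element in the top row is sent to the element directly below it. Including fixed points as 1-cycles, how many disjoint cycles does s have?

The cycle decomposition is (A F G E B I K J)(C H D), which has 2 cycles (counting 1-cycles).

2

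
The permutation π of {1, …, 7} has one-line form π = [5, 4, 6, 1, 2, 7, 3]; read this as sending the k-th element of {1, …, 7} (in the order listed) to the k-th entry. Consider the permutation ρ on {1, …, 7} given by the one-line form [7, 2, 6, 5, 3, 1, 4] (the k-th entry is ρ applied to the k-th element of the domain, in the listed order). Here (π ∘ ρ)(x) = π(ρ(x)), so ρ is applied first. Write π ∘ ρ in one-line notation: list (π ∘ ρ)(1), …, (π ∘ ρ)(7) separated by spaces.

3 4 7 2 6 5 1

(π ∘ ρ)(x) = π(ρ(x)). Computing each image: π(ρ(1)) = π(7) = 3, π(ρ(2)) = π(2) = 4, π(ρ(3)) = π(6) = 7, π(ρ(4)) = π(5) = 2, π(ρ(5)) = π(3) = 6, π(ρ(6)) = π(1) = 5, π(ρ(7)) = π(4) = 1.
Hence π ∘ ρ = [3 4 7 2 6 5 1].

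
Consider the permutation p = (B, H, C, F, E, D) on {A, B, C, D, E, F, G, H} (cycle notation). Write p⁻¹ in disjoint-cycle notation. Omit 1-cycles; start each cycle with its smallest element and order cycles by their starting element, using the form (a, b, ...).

(B, D, E, F, C, H)

Inverting a permutation written in cycle notation just reverses the order within every cycle.
After reversing and putting each cycle's least element first, p⁻¹ = (B, D, E, F, C, H).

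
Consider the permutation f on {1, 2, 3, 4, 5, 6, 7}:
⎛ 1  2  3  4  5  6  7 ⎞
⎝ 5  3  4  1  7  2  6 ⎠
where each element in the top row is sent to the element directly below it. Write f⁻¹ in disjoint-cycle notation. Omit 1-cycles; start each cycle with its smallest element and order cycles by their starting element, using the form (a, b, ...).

The cycle decomposition of f is (1, 5, 7, 6, 2, 3, 4).
The inverse reverses every cycle; in canonical form, f⁻¹ = (1, 4, 3, 2, 6, 7, 5).

(1, 4, 3, 2, 6, 7, 5)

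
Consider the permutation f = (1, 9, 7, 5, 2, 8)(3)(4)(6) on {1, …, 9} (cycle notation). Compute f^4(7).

1

7 lies in the 6-cycle (1, 9, 7, 5, 2, 8).
Stepping 4 places around the cycle: 7 → 5 → 2 → 8 → 1.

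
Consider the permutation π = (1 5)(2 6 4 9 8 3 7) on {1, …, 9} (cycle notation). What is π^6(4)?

6

4 lies in the 7-cycle (2 6 4 9 8 3 7).
Stepping 6 places around the cycle: 4 → 9 → 8 → 3 → 7 → 2 → 6.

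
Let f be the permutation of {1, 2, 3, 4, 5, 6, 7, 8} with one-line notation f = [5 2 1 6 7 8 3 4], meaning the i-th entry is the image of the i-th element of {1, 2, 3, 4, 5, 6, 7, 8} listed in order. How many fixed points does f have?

The fixed points (elements with f(x) = x) are {2}, so there is 1.

1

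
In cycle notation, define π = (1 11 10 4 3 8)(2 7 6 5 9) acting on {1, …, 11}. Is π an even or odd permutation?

The cycle lengths are 6, 5.
A cycle of length ℓ contributes ℓ−1 transpositions, so π is a product of 5 + 4 = 9 transpositions — odd.

odd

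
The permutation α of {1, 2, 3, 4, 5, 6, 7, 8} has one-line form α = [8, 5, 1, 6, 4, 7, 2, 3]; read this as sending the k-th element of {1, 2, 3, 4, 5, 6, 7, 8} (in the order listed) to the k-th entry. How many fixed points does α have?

0

No element satisfies α(x) = x, so there are 0 fixed points.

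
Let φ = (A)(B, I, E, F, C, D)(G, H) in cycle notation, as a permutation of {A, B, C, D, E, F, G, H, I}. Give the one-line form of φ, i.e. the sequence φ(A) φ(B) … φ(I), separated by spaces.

A I D B F C H G E

Each element maps to the next entry in its cycle (wrapping to the front): A→A, B→I, C→D, D→B, E→F, F→C, G→H, H→G, I→E.
So the one-line form is A I D B F C H G E.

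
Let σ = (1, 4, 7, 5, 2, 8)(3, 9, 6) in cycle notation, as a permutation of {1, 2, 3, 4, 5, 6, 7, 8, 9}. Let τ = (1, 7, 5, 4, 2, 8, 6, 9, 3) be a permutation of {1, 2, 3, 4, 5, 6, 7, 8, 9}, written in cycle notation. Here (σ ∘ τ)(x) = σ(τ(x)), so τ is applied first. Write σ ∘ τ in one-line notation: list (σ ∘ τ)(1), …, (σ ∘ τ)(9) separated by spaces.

5 1 4 8 7 6 2 3 9

(σ ∘ τ)(x) = σ(τ(x)). Computing each image: σ(τ(1)) = σ(7) = 5, σ(τ(2)) = σ(8) = 1, σ(τ(3)) = σ(1) = 4, σ(τ(4)) = σ(2) = 8, σ(τ(5)) = σ(4) = 7, σ(τ(6)) = σ(9) = 6, σ(τ(7)) = σ(5) = 2, σ(τ(8)) = σ(6) = 3, σ(τ(9)) = σ(3) = 9.
Hence σ ∘ τ = [5 1 4 8 7 6 2 3 9].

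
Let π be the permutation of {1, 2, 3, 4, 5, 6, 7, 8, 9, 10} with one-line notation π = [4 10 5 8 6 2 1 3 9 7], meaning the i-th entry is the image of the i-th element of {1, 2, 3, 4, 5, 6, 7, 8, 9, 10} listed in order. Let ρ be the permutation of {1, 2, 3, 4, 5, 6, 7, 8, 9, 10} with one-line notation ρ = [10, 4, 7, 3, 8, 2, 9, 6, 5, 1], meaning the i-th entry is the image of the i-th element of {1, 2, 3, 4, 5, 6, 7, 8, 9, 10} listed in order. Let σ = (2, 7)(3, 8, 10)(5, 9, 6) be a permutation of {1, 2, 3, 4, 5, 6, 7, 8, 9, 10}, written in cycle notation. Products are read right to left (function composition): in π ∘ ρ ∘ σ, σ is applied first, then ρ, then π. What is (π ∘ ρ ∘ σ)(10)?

1

Chase 10: σ(10) = 3; ρ(3) = 7; π(7) = 1. Hence (π ∘ ρ ∘ σ)(10) = 1.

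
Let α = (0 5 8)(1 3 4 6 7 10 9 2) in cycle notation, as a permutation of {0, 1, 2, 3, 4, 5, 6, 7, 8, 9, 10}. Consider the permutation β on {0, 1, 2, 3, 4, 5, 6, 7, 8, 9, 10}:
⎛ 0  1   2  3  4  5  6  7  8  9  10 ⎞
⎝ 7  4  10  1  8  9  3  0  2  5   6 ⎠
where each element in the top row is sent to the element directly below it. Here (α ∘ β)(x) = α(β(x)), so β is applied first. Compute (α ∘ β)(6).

(α ∘ β)(6) = α(β(6)). β(6) = 3, then α(3) = 4. So (α ∘ β)(6) = 4.

4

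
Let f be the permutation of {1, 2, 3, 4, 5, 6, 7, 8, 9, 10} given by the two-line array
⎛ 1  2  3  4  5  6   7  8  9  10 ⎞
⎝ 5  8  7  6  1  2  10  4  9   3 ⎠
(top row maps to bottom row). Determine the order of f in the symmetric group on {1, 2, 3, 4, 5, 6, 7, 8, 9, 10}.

12

The disjoint-cycle form of f has cycle lengths 4, 3, 2, 1.
Since disjoint cycles commute, ord(f) = lcm(4, 3, 2) = 12.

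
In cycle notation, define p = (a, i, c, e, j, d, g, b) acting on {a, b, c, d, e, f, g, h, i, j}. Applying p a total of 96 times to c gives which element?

c

c lies in the 8-cycle (a, i, c, e, j, d, g, b).
On an 8-cycle, p^8 is the identity, so p^96 = p^0 there (96 ≡ 0 mod 8).
So p^96(c) = c.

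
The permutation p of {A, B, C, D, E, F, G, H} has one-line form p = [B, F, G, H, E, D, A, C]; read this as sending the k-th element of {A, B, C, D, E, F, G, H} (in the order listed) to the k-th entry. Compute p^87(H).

A

Tracing H → C → … returns to H after 7 steps, so H lies in a 7-cycle (A, B, F, D, H, C, G).
Since the cycle has length 7, p^87 acts on it the same as p^3 (87 mod 7 = 3).
Stepping 3 places around the cycle: H → C → G → A.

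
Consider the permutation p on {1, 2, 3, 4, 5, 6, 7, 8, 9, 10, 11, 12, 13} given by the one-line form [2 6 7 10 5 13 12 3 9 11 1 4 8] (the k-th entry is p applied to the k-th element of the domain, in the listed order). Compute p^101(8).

Tracing 8 → 3 → … returns to 8 after 11 steps, so 8 lies in an 11-cycle (1, 2, 6, 13, 8, 3, 7, 12, 4, 10, 11).
Powers repeat with period 11 on this cycle, and 101 mod 11 = 2, so p^101(8) = p^2(8).
Advancing 2 steps from 8: 8 → 3 → 7.

7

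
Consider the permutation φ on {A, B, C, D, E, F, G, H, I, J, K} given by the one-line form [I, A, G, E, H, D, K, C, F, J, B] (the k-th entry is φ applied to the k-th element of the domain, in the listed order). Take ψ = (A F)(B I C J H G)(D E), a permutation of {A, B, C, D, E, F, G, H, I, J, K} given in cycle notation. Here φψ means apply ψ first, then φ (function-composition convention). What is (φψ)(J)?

C

First apply ψ: ψ(J) = H, then φ(H) = C. Thus (φψ)(J) = C.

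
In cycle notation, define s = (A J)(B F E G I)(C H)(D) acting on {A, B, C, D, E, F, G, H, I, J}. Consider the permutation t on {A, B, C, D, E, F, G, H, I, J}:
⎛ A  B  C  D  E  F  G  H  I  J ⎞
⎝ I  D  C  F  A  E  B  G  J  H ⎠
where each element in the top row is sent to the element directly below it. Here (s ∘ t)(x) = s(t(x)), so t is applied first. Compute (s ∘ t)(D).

t(D) = F, then s(F) = E; composing gives (s ∘ t)(D) = E.

E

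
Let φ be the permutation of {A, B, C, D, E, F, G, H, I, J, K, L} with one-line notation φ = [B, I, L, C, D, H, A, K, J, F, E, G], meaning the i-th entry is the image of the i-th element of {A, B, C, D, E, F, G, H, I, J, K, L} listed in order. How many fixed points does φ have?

0

No element satisfies φ(x) = x, so there are 0 fixed points.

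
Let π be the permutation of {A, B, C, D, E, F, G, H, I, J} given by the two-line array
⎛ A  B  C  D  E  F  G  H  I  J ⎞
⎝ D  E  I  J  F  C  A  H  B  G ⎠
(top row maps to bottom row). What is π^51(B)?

E

Tracing B → E → … returns to B after 5 steps, so B lies in a 5-cycle (B, E, F, C, I).
Since the cycle has length 5, π^51 acts on it the same as π^1 (51 mod 5 = 1).
Stepping 1 place around the cycle: B → E.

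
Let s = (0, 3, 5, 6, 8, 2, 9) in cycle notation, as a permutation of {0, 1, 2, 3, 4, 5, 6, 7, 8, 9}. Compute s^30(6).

6 lies in the 7-cycle (0, 3, 5, 6, 8, 2, 9).
On a 7-cycle, s^7 is the identity, so s^30 = s^2 there (30 ≡ 2 mod 7).
Stepping 2 places around the cycle: 6 → 8 → 2.

2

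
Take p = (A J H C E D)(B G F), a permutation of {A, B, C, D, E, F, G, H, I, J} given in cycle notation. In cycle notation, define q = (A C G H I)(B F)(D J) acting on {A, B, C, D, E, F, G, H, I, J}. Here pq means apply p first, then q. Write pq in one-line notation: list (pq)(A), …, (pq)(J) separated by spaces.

D H E C J F B G A I

(pq)(x) = q(p(x)). Computing each image: q(p(A)) = q(J) = D, q(p(B)) = q(G) = H, q(p(C)) = q(E) = E, q(p(D)) = q(A) = C, q(p(E)) = q(D) = J, q(p(F)) = q(B) = F, q(p(G)) = q(F) = B, q(p(H)) = q(C) = G, q(p(I)) = q(I) = A, q(p(J)) = q(H) = I.
Hence pq = [D H E C J F B G A I].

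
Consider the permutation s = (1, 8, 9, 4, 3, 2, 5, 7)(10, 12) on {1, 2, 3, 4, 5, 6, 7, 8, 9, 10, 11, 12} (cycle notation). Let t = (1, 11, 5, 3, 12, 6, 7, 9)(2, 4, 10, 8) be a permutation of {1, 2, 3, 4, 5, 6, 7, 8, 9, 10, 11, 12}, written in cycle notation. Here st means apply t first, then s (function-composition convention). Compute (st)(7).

First apply t: t(7) = 9, then s(9) = 4. Thus (st)(7) = 4.

4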